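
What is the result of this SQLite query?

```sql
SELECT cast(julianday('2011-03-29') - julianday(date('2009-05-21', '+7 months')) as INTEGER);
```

Adding +7 months to 2009-05-21 gives 2009-12-21.
10 days remain in December 2009 after the 21st (31 − 21).
Full months from January 2010 through February 2011 contribute their day counts.
Then 29 days into March 2011.
Total: 10 + 31 + 28 + 31 + 30 + 31 + 30 + 31 + 31 + 30 + 31 + 30 + 31 + 31 + 28 + 29 = 463.

463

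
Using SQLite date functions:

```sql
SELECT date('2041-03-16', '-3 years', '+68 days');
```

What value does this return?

2038-05-23

Adding -3 years to 2041-03-16 gives 2038-03-16.
Applying '+68 days' to 2038-03-16: counting 68 days forward gives 2038-05-23.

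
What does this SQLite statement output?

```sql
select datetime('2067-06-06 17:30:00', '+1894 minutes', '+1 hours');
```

2067-06-08 02:04:00

1894 minutes = 31h 34m; +1894 minutes from 2067-06-06 17:30:00 is 2067-06-08 01:04:00 (crosses midnight).
+1 hours from 2067-06-08 01:04:00 is 2067-06-08 02:04:00.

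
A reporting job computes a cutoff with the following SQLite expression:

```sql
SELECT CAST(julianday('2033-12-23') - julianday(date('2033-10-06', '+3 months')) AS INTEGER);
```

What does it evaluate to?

-14

Adding +3 months to 2033-10-06 gives 2034-01-06.
8 days remain in December 2033 after the 23rd (31 − 23).
Then 6 days into January 2034.
Total: 8 + 6 = 14.
The subtraction is earlier − later, so the result is −14 → -14.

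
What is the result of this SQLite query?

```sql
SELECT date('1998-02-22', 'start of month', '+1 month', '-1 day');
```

1998-02-28

`start of month` rewinds 1998-02-22 to 1998-02-01.
Adding +1 month to 1998-02-01 gives 1998-03-01.
Going back 1 day from 1998-03-01 reaches 1998-02-28 (last day of February, 28 days).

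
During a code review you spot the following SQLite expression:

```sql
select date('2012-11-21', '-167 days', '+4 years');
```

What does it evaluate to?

2016-06-07

Applying '-167 days' to 2012-11-21: counting 167 days back gives 2012-06-07.
Adding +4 years to 2012-06-07 gives 2016-06-07.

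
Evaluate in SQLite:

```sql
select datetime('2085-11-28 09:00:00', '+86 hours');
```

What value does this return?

2085-12-01 23:00:00

+86 hours from 2085-11-28 09:00:00 is 2085-12-01 23:00:00 (crosses midnight).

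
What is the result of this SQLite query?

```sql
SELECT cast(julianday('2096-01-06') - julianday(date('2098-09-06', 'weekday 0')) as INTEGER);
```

`weekday 0` advances to the next Sunday; 2098-09-06 is a Saturday, so it moves forward to 2098-09-07.
25 days remain in January 2096 after the 6th (31 − 6).
Full months from February 2096 through August 2098 contribute their day counts.
Then 7 days into September 2098.
Total: 25 + 29 + 31 + 30 + 31 + 30 + 31 + 31 + 30 + 31 + 30 + 31 + 31 + 28 + 31 + 30 + 31 + 30 + 31 + 31 + 30 + 31 + 30 + 31 + 31 + 28 + 31 + 30 + 31 + 30 + 31 + 31 + 7 = 975.
The subtraction is earlier − later, so the result is −975 → -975.

-975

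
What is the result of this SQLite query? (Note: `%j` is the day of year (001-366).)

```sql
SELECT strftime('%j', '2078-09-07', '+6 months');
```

First apply '+6 months': 2078-09-07 → 2079-03-07.
Day-of-year for 2079-03-07: days since 2079-01-01 inclusive = 66, zero-padded to 066.

066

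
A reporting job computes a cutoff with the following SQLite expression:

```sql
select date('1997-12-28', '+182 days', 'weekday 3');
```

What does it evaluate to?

Applying '+182 days' to 1997-12-28: counting 182 days forward gives 1998-06-28.
`weekday 3` advances to the next Wednesday; 1998-06-28 is a Sunday, so it moves forward to 1998-07-01.

1998-07-01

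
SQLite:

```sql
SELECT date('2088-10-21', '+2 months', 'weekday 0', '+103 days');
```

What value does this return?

2089-04-08

Adding +2 months to 2088-10-21 gives 2088-12-21.
`weekday 0` advances to the next Sunday; 2088-12-21 is a Tuesday, so it moves forward to 2088-12-26.
Applying '+103 days' to 2088-12-26: counting 103 days forward gives 2089-04-08.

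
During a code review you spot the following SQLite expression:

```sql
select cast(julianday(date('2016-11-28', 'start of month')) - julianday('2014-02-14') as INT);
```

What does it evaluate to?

`start of month` rewinds 2016-11-28 to 2016-11-01.
14 days remain in February 2014 after the 14th (28 − 14).
Full months from March 2014 through October 2016 contribute their day counts.
Then 1 day into November 2016.
Total: 14 + 31 + 30 + 31 + 30 + 31 + 31 + 30 + 31 + 30 + 31 + 31 + 28 + 31 + 30 + 31 + 30 + 31 + 31 + 30 + 31 + 30 + 31 + 31 + 29 + 31 + 30 + 31 + 30 + 31 + 31 + 30 + 31 + 1 = 991.

991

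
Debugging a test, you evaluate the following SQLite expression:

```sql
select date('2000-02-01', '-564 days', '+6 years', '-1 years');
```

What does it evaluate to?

2003-07-17

Applying '-564 days' to 2000-02-01: counting 564 days back gives 1998-07-17.
Adding +6 years to 1998-07-17 gives 2004-07-17.
Adding -1 year to 2004-07-17 gives 2003-07-17.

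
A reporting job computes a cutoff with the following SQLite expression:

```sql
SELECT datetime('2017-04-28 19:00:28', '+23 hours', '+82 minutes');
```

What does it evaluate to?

2017-04-29 19:22:28

+23 hours from 2017-04-28 19:00:28 is 2017-04-29 18:00:28 (crosses midnight).
82 minutes = 1h 22m; +82 minutes from 2017-04-29 18:00:28 is 2017-04-29 19:22:28.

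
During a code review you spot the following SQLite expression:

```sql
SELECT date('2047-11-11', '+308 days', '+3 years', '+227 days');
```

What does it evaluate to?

2052-04-28

Applying '+308 days' to 2047-11-11: counting 308 days forward gives 2048-09-14.
Adding +3 years to 2048-09-14 gives 2051-09-14.
Applying '+227 days' to 2051-09-14: counting 227 days forward gives 2052-04-28.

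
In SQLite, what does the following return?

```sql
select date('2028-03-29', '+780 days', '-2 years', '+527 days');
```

2029-10-27

Applying '+780 days' to 2028-03-29: counting 780 days forward gives 2030-05-18.
Adding -2 years to 2030-05-18 gives 2028-05-18.
Applying '+527 days' to 2028-05-18: counting 527 days forward gives 2029-10-27.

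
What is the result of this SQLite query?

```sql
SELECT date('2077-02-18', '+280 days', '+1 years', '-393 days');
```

2077-10-28

Applying '+280 days' to 2077-02-18: counting 280 days forward gives 2077-11-25.
Adding +1 year to 2077-11-25 gives 2078-11-25.
Applying '-393 days' to 2078-11-25: counting 393 days back gives 2077-10-28.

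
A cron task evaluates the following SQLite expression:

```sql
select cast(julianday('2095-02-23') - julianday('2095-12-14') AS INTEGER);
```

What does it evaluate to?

-294

5 days remain in February 2095 after the 23rd (28 − 23).
Full months from March 2095 through November 2095 contribute their day counts.
Then 14 days into December 2095.
Total: 5 + 31 + 30 + 31 + 30 + 31 + 31 + 30 + 31 + 30 + 14 = 294.
The subtraction is earlier − later, so the result is −294 → -294.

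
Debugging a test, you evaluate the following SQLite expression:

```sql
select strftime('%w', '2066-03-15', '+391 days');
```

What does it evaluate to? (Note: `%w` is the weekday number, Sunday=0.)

First apply '+391 days': 2066-03-15 → 2067-04-10.
2067-04-10 is a Sunday; with Sunday=0 that is 0.

0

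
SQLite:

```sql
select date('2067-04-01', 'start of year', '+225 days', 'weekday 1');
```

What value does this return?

`start of year` rewinds 2067-04-01 to 2067-01-01.
Applying '+225 days' to 2067-01-01: counting 225 days forward gives 2067-08-14.
`weekday 1` advances to the next Monday; 2067-08-14 is a Sunday, so it moves forward to 2067-08-15.

2067-08-15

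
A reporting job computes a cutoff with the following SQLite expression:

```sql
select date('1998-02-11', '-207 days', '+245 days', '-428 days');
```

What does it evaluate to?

1997-01-17

Applying '-207 days' to 1998-02-11: counting 207 days back gives 1997-07-19.
Applying '+245 days' to 1997-07-19: counting 245 days forward gives 1998-03-21.
Applying '-428 days' to 1998-03-21: counting 428 days back gives 1997-01-17.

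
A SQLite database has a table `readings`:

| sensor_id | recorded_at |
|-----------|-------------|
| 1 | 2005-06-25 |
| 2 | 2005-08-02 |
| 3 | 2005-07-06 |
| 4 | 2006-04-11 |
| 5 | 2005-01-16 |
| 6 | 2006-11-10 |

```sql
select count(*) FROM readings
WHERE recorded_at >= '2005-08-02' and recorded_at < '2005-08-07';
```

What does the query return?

Rows in [2005-08-02, 2005-08-07): 2005-08-02 → 1 row.

1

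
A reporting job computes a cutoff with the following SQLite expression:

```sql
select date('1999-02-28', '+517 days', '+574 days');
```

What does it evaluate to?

2002-02-23

Applying '+517 days' to 1999-02-28: counting 517 days forward gives 2000-07-29.
Applying '+574 days' to 2000-07-29: counting 574 days forward gives 2002-02-23.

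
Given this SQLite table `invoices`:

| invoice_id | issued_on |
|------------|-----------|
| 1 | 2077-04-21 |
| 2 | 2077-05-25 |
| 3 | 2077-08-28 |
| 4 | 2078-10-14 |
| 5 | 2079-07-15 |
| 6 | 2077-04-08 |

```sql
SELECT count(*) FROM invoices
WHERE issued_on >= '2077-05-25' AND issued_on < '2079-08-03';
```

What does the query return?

Rows in [2077-05-25, 2079-08-03): 2077-05-25, 2077-08-28, 2078-10-14, 2079-07-15 → 4 rows.

4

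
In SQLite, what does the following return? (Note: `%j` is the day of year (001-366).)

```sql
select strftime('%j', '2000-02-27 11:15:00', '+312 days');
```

First apply '+312 days': 2000-02-27 11:15:00 → 2001-01-04 11:15:00.
Day-of-year for 2001-01-04: days since 2001-01-01 inclusive = 4, zero-padded to 004.

004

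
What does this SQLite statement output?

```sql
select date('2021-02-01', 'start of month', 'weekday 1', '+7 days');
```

2021-02-08

`start of month` rewinds 2021-02-01 to 2021-02-01.
`weekday 1` advances to the next Monday; 2021-02-01 is already a Monday, so it stays at 2021-02-01.
Advancing 7 more days within February lands on 2021-02-08.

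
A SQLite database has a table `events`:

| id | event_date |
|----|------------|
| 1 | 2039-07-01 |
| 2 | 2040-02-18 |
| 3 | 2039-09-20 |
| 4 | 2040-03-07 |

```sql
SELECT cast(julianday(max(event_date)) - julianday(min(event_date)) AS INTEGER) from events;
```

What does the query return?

MIN = 2039-07-01, MAX = 2040-03-07.
30 days remain in July 2039 after the 1st (31 − 1).
Full months from August 2039 through February 2040 contribute their day counts.
Then 7 days into March 2040.
Total: 30 + 31 + 30 + 31 + 30 + 31 + 31 + 29 + 7 = 250.

250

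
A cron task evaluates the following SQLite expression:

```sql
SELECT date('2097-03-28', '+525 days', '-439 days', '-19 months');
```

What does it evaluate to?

Applying '+525 days' to 2097-03-28: counting 525 days forward gives 2098-09-04.
Applying '-439 days' to 2098-09-04: counting 439 days back gives 2097-06-22.
Adding -19 months to 2097-06-22 gives 2095-11-22.

2095-11-22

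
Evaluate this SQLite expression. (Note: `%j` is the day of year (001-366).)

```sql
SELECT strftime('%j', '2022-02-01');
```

Day-of-year for 2022-02-01: days since 2022-01-01 inclusive = 32, zero-padded to 032.

032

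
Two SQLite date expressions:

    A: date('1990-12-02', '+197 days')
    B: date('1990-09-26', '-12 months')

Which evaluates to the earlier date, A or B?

B

A = 1991-06-17.
B = 1989-09-26.
B is earlier.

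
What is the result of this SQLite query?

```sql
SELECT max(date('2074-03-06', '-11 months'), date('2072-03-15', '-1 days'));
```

date('2074-03-06', '-11 months') → 2073-04-06.
date('2072-03-15', '-1 days') → 2072-03-14.
Later of the two is 2073-04-06.

2073-04-06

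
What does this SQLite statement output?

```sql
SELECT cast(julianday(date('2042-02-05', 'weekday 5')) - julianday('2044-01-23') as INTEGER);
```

-715

`weekday 5` advances to the next Friday; 2042-02-05 is a Wednesday, so it moves forward to 2042-02-07.
21 days remain in February 2042 after the 7th (28 − 7).
Full months from March 2042 through December 2043 contribute their day counts.
Then 23 days into January 2044.
Total: 21 + 31 + 30 + 31 + 30 + 31 + 31 + 30 + 31 + 30 + 31 + 31 + 28 + 31 + 30 + 31 + 30 + 31 + 31 + 30 + 31 + 30 + 31 + 23 = 715.
The subtraction is earlier − later, so the result is −715 → -715.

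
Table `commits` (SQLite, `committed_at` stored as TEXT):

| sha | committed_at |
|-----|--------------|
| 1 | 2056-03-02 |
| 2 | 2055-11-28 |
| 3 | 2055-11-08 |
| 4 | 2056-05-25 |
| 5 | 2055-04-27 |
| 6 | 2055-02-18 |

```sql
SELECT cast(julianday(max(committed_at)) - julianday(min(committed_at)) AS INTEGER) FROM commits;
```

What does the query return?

MIN = 2055-02-18, MAX = 2056-05-25.
10 days remain in February 2055 after the 18th (28 − 18).
Full months from March 2055 through April 2056 contribute their day counts.
Then 25 days into May 2056.
Total: 10 + 31 + 30 + 31 + 30 + 31 + 31 + 30 + 31 + 30 + 31 + 31 + 29 + 31 + 30 + 25 = 462.

462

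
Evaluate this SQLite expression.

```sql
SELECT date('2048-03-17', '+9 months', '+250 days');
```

Adding +9 months to 2048-03-17 gives 2048-12-17.
Applying '+250 days' to 2048-12-17: counting 250 days forward gives 2049-08-24.

2049-08-24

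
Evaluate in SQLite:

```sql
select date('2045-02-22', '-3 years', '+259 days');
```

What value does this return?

Adding -3 years to 2045-02-22 gives 2042-02-22.
Applying '+259 days' to 2042-02-22: counting 259 days forward gives 2042-11-08.

2042-11-08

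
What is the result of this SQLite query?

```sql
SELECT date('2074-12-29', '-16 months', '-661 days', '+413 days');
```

2072-12-24

Adding -16 months to 2074-12-29 gives 2073-08-29.
Applying '-661 days' to 2073-08-29: counting 661 days back gives 2071-11-07.
Applying '+413 days' to 2071-11-07: counting 413 days forward gives 2072-12-24.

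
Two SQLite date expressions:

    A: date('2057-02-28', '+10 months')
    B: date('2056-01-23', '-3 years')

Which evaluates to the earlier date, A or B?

B

A = 2057-12-28.
B = 2053-01-23.
B is earlier.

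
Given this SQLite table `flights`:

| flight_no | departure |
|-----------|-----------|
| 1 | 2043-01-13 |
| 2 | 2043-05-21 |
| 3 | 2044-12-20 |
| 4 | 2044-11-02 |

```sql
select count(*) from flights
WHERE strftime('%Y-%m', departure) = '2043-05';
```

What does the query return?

1

Rows with year-month 2043-05: 2043-05-21 → 1.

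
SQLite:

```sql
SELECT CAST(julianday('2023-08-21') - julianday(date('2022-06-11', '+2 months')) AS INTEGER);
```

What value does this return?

375

Adding +2 months to 2022-06-11 gives 2022-08-11.
20 days remain in August 2022 after the 11th (31 − 11).
Full months from September 2022 through July 2023 contribute their day counts.
Then 21 days into August 2023.
Total: 20 + 30 + 31 + 30 + 31 + 31 + 28 + 31 + 30 + 31 + 30 + 31 + 21 = 375.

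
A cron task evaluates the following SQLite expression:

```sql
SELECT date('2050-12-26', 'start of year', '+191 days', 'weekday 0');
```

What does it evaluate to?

2050-07-17

`start of year` rewinds 2050-12-26 to 2050-01-01.
Applying '+191 days' to 2050-01-01: counting 191 days forward gives 2050-07-11.
`weekday 0` advances to the next Sunday; 2050-07-11 is a Monday, so it moves forward to 2050-07-17.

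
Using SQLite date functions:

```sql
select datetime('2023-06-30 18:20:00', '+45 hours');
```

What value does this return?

+45 hours from 2023-06-30 18:20:00 is 2023-07-02 15:20:00 (crosses midnight).

2023-07-02 15:20:00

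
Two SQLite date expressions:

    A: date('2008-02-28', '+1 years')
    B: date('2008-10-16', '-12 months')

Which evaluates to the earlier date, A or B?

B

A = 2009-02-28.
B = 2007-10-16.
B is earlier.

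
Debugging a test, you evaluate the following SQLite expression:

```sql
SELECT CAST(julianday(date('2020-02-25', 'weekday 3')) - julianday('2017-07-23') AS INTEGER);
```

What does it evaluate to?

`weekday 3` advances to the next Wednesday; 2020-02-25 is a Tuesday, so it moves forward to 2020-02-26.
8 days remain in July 2017 after the 23rd (31 − 23).
Full months from August 2017 through January 2020 contribute their day counts.
Then 26 days into February 2020.
Total: 8 + 31 + 30 + 31 + 30 + 31 + 31 + 28 + 31 + 30 + 31 + 30 + 31 + 31 + 30 + 31 + 30 + 31 + 31 + 28 + 31 + 30 + 31 + 30 + 31 + 31 + 30 + 31 + 30 + 31 + 31 + 26 = 948.

948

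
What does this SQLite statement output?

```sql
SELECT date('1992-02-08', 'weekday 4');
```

1992-02-13

`weekday 4` advances to the next Thursday; 1992-02-08 is a Saturday, so it moves forward to 1992-02-13.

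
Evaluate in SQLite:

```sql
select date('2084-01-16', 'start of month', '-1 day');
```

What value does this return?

2083-12-31

`start of month` rewinds 2084-01-16 to 2084-01-01.
Going back 1 day from 2084-01-01 reaches 2083-12-31 (last day of December, 31 days).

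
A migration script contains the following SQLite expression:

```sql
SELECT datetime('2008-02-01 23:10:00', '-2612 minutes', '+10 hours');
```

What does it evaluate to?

2008-01-31 13:38:00

2612 minutes = 43h 32m; -2612 minutes from 2008-02-01 23:10:00 is 2008-01-31 03:38:00 (crosses midnight).
+10 hours from 2008-01-31 03:38:00 is 2008-01-31 13:38:00.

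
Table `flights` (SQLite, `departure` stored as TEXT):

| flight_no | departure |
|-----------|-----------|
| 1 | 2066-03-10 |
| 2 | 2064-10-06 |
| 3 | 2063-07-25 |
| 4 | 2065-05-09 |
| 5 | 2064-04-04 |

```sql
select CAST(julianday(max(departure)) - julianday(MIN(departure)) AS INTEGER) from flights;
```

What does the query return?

MIN = 2063-07-25, MAX = 2066-03-10.
6 days remain in July 2063 after the 25th (31 − 25).
Full months from August 2063 through February 2066 contribute their day counts.
Then 10 days into March 2066.
Total: 6 + 31 + 30 + 31 + 30 + 31 + 31 + 29 + 31 + 30 + 31 + 30 + 31 + 31 + 30 + 31 + 30 + 31 + 31 + 28 + 31 + 30 + 31 + 30 + 31 + 31 + 30 + 31 + 30 + 31 + 31 + 28 + 10 = 959.

959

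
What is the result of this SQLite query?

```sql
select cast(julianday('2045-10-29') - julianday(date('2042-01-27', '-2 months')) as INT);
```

Adding -2 months to 2042-01-27 gives 2041-11-27.
3 days remain in November 2041 after the 27th (30 − 27).
Full months from December 2041 through September 2045 contribute their day counts.
Then 29 days into October 2045.
Total: 3 + 31 + 31 + 28 + 31 + 30 + 31 + 30 + 31 + 31 + 30 + 31 + 30 + 31 + 31 + 28 + 31 + 30 + 31 + 30 + 31 + 31 + 30 + 31 + 30 + 31 + 31 + 29 + 31 + 30 + 31 + 30 + 31 + 31 + 30 + 31 + 30 + 31 + 31 + 28 + 31 + 30 + 31 + 30 + 31 + 31 + 30 + 29 = 1432.

1432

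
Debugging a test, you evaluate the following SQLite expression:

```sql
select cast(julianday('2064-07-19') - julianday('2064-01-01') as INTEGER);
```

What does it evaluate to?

200

30 days remain in January 2064 after the 1st (31 − 1).
February 2064: 29 days (leap year).
March 2064: 31 days.
April 2064: 30 days.
May 2064: 31 days.
June 2064: 30 days.
Then 19 days into July 2064.
Total: 30 + 29 + 31 + 30 + 31 + 30 + 19 = 200.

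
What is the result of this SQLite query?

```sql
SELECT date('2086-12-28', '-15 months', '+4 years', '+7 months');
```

2090-04-28

Adding -15 months to 2086-12-28 gives 2085-09-28.
Adding +4 years to 2085-09-28 gives 2089-09-28.
Adding +7 months to 2089-09-28 gives 2090-04-28.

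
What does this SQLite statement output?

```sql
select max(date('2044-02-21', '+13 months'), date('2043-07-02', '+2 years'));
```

2045-07-02

date('2044-02-21', '+13 months') → 2045-03-21.
date('2043-07-02', '+2 years') → 2045-07-02.
Later of the two is 2045-07-02.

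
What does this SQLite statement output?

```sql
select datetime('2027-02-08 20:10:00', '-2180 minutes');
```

2027-02-07 07:50:00

2180 minutes = 36h 20m; -2180 minutes from 2027-02-08 20:10:00 is 2027-02-07 07:50:00 (crosses midnight).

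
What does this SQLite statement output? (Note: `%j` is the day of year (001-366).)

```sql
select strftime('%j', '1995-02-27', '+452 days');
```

First apply '+452 days': 1995-02-27 → 1996-05-24.
Day-of-year for 1996-05-24: days since 1996-01-01 inclusive = 145, zero-padded to 145.

145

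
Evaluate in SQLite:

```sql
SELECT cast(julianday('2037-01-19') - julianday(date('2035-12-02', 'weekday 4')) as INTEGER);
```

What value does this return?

`weekday 4` advances to the next Thursday; 2035-12-02 is a Sunday, so it moves forward to 2035-12-06.
25 days remain in December 2035 after the 6th (31 − 6).
Full months from January 2036 through December 2036 contribute their day counts.
Then 19 days into January 2037.
Total: 25 + 31 + 29 + 31 + 30 + 31 + 30 + 31 + 31 + 30 + 31 + 30 + 31 + 19 = 410.

410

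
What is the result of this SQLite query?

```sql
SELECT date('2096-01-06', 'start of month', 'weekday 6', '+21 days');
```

2096-01-28

`start of month` rewinds 2096-01-06 to 2096-01-01.
`weekday 6` advances to the next Saturday; 2096-01-01 is a Sunday, so it moves forward to 2096-01-07.
Advancing 21 more days within January lands on 2096-01-28.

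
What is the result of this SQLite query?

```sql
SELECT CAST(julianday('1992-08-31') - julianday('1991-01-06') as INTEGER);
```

25 days remain in January 1991 after the 6th (31 − 6).
Full months from February 1991 through July 1992 contribute their day counts.
Then 31 days into August 1992.
Total: 25 + 28 + 31 + 30 + 31 + 30 + 31 + 31 + 30 + 31 + 30 + 31 + 31 + 29 + 31 + 30 + 31 + 30 + 31 + 31 = 603.

603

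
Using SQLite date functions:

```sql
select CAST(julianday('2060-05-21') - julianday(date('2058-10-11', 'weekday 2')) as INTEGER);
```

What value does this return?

`weekday 2` advances to the next Tuesday; 2058-10-11 is a Friday, so it moves forward to 2058-10-15.
16 days remain in October 2058 after the 15th (31 − 15).
Full months from November 2058 through April 2060 contribute their day counts.
Then 21 days into May 2060.
Total: 16 + 30 + 31 + 31 + 28 + 31 + 30 + 31 + 30 + 31 + 31 + 30 + 31 + 30 + 31 + 31 + 29 + 31 + 30 + 21 = 584.

584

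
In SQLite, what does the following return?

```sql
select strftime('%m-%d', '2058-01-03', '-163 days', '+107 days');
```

11-08

First apply '-163 days', '+107 days': 2058-01-03 → 2057-11-08.
`%m-%d` extracts the month-day: 11-08.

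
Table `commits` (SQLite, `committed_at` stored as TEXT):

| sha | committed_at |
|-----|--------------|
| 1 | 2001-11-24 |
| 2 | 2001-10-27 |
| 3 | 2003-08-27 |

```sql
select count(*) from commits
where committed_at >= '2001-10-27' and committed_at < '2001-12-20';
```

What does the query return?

Rows in [2001-10-27, 2001-12-20): 2001-11-24, 2001-10-27 → 2 rows.

2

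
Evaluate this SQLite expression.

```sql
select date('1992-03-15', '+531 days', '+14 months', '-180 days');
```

1994-05-01

Applying '+531 days' to 1992-03-15: counting 531 days forward gives 1993-08-28.
Adding +14 months to 1993-08-28 gives 1994-10-28.
Applying '-180 days' to 1994-10-28: counting 180 days back gives 1994-05-01.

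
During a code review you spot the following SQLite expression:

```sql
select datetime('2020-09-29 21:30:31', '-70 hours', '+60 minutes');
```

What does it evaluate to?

-70 hours from 2020-09-29 21:30:31 is 2020-09-26 23:30:31 (crosses midnight).
60 minutes = 1h 0m; +60 minutes from 2020-09-26 23:30:31 is 2020-09-27 00:30:31 (crosses midnight).

2020-09-27 00:30:31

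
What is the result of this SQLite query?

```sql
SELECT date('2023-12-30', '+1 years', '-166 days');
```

2024-07-17

Adding +1 year to 2023-12-30 gives 2024-12-30.
Applying '-166 days' to 2024-12-30: counting 166 days back gives 2024-07-17.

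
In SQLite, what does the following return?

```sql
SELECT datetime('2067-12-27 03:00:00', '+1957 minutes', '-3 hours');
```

2067-12-28 08:37:00

1957 minutes = 32h 37m; +1957 minutes from 2067-12-27 03:00:00 is 2067-12-28 11:37:00 (crosses midnight).
-3 hours from 2067-12-28 11:37:00 is 2067-12-28 08:37:00.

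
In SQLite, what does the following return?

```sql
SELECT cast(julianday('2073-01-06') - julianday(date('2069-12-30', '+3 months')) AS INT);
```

Adding +3 months to 2069-12-30 gives 2070-03-30.
1 day remains in March 2070 after the 30th (31 − 30).
Full months from April 2070 through December 2072 contribute their day counts.
Then 6 days into January 2073.
Total: 1 + 30 + 31 + 30 + 31 + 31 + 30 + 31 + 30 + 31 + 31 + 28 + 31 + 30 + 31 + 30 + 31 + 31 + 30 + 31 + 30 + 31 + 31 + 29 + 31 + 30 + 31 + 30 + 31 + 31 + 30 + 31 + 30 + 31 + 6 = 1013.

1013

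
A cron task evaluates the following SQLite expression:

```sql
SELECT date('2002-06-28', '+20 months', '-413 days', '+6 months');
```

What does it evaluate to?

2003-07-11

Adding +20 months to 2002-06-28 gives 2004-02-28.
Applying '-413 days' to 2004-02-28: counting 413 days back gives 2003-01-11.
Adding +6 months to 2003-01-11 gives 2003-07-11.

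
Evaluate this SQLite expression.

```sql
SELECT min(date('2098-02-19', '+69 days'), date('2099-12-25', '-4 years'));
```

2095-12-25

date('2098-02-19', '+69 days') → 2098-04-29.
date('2099-12-25', '-4 years') → 2095-12-25.
Earlier of the two is 2095-12-25.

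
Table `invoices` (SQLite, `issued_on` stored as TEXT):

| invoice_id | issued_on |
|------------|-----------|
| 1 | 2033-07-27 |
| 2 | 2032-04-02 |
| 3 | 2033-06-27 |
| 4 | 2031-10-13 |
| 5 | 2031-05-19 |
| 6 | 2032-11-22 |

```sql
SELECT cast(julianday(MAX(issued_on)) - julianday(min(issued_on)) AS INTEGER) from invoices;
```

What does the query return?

800

MIN = 2031-05-19, MAX = 2033-07-27.
12 days remain in May 2031 after the 19th (31 − 19).
Full months from June 2031 through June 2033 contribute their day counts.
Then 27 days into July 2033.
Total: 12 + 30 + 31 + 31 + 30 + 31 + 30 + 31 + 31 + 29 + 31 + 30 + 31 + 30 + 31 + 31 + 30 + 31 + 30 + 31 + 31 + 28 + 31 + 30 + 31 + 30 + 27 = 800.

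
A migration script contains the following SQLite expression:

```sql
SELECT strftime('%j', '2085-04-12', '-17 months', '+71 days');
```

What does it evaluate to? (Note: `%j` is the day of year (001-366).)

First apply '-17 months', '+71 days': 2085-04-12 → 2084-01-22.
Day-of-year for 2084-01-22: days since 2084-01-01 inclusive = 22, zero-padded to 022.

022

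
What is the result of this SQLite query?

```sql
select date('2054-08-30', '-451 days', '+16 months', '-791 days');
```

Applying '-451 days' to 2054-08-30: counting 451 days back gives 2053-06-05.
Adding +16 months to 2053-06-05 gives 2054-10-05.
Applying '-791 days' to 2054-10-05: counting 791 days back gives 2052-08-05.

2052-08-05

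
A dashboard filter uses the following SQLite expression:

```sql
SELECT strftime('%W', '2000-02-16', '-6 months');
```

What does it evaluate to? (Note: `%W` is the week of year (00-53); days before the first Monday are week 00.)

33

First apply '-6 months': 2000-02-16 → 1999-08-16.
1999-08-16 is a Monday. SQLite's %W counts Mondays since the year started; the result is 33.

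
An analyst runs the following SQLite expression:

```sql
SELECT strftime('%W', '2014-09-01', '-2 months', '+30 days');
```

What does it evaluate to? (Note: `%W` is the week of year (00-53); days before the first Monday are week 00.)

First apply '-2 months', '+30 days': 2014-09-01 → 2014-07-31.
2014-07-31 is a Thursday. SQLite's %W counts Mondays since the year started; the result is 30.

30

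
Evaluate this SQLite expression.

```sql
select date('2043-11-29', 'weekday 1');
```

`weekday 1` advances to the next Monday; 2043-11-29 is a Sunday, so it moves forward to 2043-11-30.

2043-11-30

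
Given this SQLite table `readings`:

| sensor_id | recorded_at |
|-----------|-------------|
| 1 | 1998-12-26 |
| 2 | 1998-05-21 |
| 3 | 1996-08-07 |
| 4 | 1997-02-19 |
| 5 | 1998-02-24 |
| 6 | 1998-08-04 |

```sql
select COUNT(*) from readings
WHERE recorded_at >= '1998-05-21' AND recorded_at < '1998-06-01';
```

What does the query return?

Rows in [1998-05-21, 1998-06-01): 1998-05-21 → 1 row.

1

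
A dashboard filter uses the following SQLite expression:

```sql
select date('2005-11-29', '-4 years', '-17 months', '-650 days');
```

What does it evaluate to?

1998-09-18

Adding -4 years to 2005-11-29 gives 2001-11-29.
Adding -17 months to 2001-11-29 gives 2000-06-29.
Applying '-650 days' to 2000-06-29: counting 650 days back gives 1998-09-18.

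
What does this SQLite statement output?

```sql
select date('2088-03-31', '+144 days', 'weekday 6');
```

Applying '+144 days' to 2088-03-31: counting 144 days forward gives 2088-08-22.
`weekday 6` advances to the next Saturday; 2088-08-22 is a Sunday, so it moves forward to 2088-08-28.

2088-08-28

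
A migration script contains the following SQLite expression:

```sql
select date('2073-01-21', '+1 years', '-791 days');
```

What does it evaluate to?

2071-11-22

Adding +1 year to 2073-01-21 gives 2074-01-21.
Applying '-791 days' to 2074-01-21: counting 791 days back gives 2071-11-22.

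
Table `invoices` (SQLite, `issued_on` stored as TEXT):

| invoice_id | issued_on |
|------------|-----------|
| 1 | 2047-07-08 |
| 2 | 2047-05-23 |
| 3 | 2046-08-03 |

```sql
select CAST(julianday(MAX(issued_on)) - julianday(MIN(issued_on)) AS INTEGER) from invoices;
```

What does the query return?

MIN = 2046-08-03, MAX = 2047-07-08.
28 days remain in August 2046 after the 3rd (31 − 3).
Full months from September 2046 through June 2047 contribute their day counts.
Then 8 days into July 2047.
Total: 28 + 30 + 31 + 30 + 31 + 31 + 28 + 31 + 30 + 31 + 30 + 8 = 339.

339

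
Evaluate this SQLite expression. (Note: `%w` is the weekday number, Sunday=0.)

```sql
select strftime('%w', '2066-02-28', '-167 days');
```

First apply '-167 days': 2066-02-28 → 2065-09-14.
2065-09-14 is a Monday; with Sunday=0 that is 1.

1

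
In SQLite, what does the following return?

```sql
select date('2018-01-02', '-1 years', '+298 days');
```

2017-10-27

Adding -1 year to 2018-01-02 gives 2017-01-02.
Applying '+298 days' to 2017-01-02: counting 298 days forward gives 2017-10-27.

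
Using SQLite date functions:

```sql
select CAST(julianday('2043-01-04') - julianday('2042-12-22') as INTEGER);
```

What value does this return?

13

9 days remain in December 2042 after the 22nd (31 − 22).
Then 4 days into January 2043.
Total: 9 + 4 = 13.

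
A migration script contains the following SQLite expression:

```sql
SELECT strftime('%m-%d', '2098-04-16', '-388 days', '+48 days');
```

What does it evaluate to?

First apply '-388 days', '+48 days': 2098-04-16 → 2097-05-11.
`%m-%d` extracts the month-day: 05-11.

05-11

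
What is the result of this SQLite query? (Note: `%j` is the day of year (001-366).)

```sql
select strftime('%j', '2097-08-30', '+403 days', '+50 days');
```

First apply '+403 days', '+50 days': 2097-08-30 → 2098-11-26.
Day-of-year for 2098-11-26: days since 2098-01-01 inclusive = 330, zero-padded to 330.

330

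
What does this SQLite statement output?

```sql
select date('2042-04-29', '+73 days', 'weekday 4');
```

Applying '+73 days' to 2042-04-29: counting 73 days forward gives 2042-07-11.
`weekday 4` advances to the next Thursday; 2042-07-11 is a Friday, so it moves forward to 2042-07-17.

2042-07-17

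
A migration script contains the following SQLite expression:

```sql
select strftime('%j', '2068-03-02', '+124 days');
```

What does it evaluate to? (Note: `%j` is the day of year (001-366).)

186

First apply '+124 days': 2068-03-02 → 2068-07-04.
Day-of-year for 2068-07-04: days since 2068-01-01 inclusive = 186, zero-padded to 186.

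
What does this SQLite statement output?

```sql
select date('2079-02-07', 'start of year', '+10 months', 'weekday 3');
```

2079-11-01

`start of year` rewinds 2079-02-07 to 2079-01-01.
Adding +10 months to 2079-01-01 gives 2079-11-01.
`weekday 3` advances to the next Wednesday; 2079-11-01 is already a Wednesday, so it stays at 2079-11-01.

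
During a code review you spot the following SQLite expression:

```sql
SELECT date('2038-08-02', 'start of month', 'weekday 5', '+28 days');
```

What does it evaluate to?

2038-09-03

`start of month` rewinds 2038-08-02 to 2038-08-01.
`weekday 5` advances to the next Friday; 2038-08-01 is a Sunday, so it moves forward to 2038-08-06.
August 2038 has 31 days; 25 remain after the 6th, so 26 days reach 2038-09-01.
Advancing 2 more days within September lands on 2038-09-03.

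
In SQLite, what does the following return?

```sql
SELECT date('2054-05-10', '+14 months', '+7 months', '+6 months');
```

2056-08-10

Adding +14 months to 2054-05-10 gives 2055-07-10.
Adding +7 months to 2055-07-10 gives 2056-02-10.
Adding +6 months to 2056-02-10 gives 2056-08-10.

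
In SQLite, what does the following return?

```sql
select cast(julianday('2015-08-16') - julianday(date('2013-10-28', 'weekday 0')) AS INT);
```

`weekday 0` advances to the next Sunday; 2013-10-28 is a Monday, so it moves forward to 2013-11-03.
27 days remain in November 2013 after the 3rd (30 − 3).
Full months from December 2013 through July 2015 contribute their day counts.
Then 16 days into August 2015.
Total: 27 + 31 + 31 + 28 + 31 + 30 + 31 + 30 + 31 + 31 + 30 + 31 + 30 + 31 + 31 + 28 + 31 + 30 + 31 + 30 + 31 + 16 = 651.

651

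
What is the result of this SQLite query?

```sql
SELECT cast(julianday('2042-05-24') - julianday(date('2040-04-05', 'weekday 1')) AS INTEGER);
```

775

`weekday 1` advances to the next Monday; 2040-04-05 is a Thursday, so it moves forward to 2040-04-09.
21 days remain in April 2040 after the 9th (30 − 9).
Full months from May 2040 through April 2042 contribute their day counts.
Then 24 days into May 2042.
Total: 21 + 31 + 30 + 31 + 31 + 30 + 31 + 30 + 31 + 31 + 28 + 31 + 30 + 31 + 30 + 31 + 31 + 30 + 31 + 30 + 31 + 31 + 28 + 31 + 30 + 24 = 775.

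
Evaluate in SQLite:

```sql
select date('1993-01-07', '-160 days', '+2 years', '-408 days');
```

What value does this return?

Applying '-160 days' to 1993-01-07: counting 160 days back gives 1992-07-31.
Adding +2 years to 1992-07-31 gives 1994-07-31.
Applying '-408 days' to 1994-07-31: counting 408 days back gives 1993-06-18.

1993-06-18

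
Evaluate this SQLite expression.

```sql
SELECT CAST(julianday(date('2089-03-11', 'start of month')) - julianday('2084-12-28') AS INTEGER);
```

`start of month` rewinds 2089-03-11 to 2089-03-01.
3 days remain in December 2084 after the 28th (31 − 28).
Full months from January 2085 through February 2089 contribute their day counts.
Then 1 day into March 2089.
Total: 3 + 31 + 28 + 31 + 30 + 31 + 30 + 31 + 31 + 30 + 31 + 30 + 31 + 31 + 28 + 31 + 30 + 31 + 30 + 31 + 31 + 30 + 31 + 30 + 31 + 31 + 28 + 31 + 30 + 31 + 30 + 31 + 31 + 30 + 31 + 30 + 31 + 31 + 29 + 31 + 30 + 31 + 30 + 31 + 31 + 30 + 31 + 30 + 31 + 31 + 28 + 1 = 1524.

1524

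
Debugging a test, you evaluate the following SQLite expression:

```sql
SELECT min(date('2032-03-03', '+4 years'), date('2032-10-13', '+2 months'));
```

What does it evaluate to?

date('2032-03-03', '+4 years') → 2036-03-03.
date('2032-10-13', '+2 months') → 2032-12-13.
Earlier of the two is 2032-12-13.

2032-12-13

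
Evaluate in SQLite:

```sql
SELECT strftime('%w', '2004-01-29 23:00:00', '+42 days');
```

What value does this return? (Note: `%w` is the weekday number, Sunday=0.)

First apply '+42 days': 2004-01-29 23:00:00 → 2004-03-11 23:00:00.
2004-03-11 is a Thursday; with Sunday=0 that is 4.

4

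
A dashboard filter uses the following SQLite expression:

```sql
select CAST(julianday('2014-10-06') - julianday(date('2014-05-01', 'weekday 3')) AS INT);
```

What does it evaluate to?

`weekday 3` advances to the next Wednesday; 2014-05-01 is a Thursday, so it moves forward to 2014-05-07.
24 days remain in May 2014 after the 7th (31 − 7).
June 2014: 30 days.
July 2014: 31 days.
August 2014: 31 days.
September 2014: 30 days.
Then 6 days into October 2014.
Total: 24 + 30 + 31 + 31 + 30 + 6 = 152.

152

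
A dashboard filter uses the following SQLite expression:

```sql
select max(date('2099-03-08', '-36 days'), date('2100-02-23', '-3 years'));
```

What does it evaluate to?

2099-01-31

date('2099-03-08', '-36 days') → 2099-01-31.
date('2100-02-23', '-3 years') → 2097-02-23.
Later of the two is 2099-01-31.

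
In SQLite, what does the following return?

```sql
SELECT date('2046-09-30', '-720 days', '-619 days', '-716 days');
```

Applying '-720 days' to 2046-09-30: counting 720 days back gives 2044-10-10.
Applying '-619 days' to 2044-10-10: counting 619 days back gives 2043-01-30.
Applying '-716 days' to 2043-01-30: counting 716 days back gives 2041-02-13.

2041-02-13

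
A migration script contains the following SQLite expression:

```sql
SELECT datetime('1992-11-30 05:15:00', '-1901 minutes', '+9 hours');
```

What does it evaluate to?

1901 minutes = 31h 41m; -1901 minutes from 1992-11-30 05:15:00 is 1992-11-28 21:34:00 (crosses midnight).
+9 hours from 1992-11-28 21:34:00 is 1992-11-29 06:34:00 (crosses midnight).

1992-11-29 06:34:00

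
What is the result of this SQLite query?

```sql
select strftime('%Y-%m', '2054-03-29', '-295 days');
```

First apply '-295 days': 2054-03-29 → 2053-06-07.
`%Y-%m` extracts the year-month: 2053-06.

2053-06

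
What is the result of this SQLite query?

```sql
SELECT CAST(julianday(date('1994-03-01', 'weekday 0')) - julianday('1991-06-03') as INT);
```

`weekday 0` advances to the next Sunday; 1994-03-01 is a Tuesday, so it moves forward to 1994-03-06.
27 days remain in June 1991 after the 3rd (30 − 3).
Full months from July 1991 through February 1994 contribute their day counts.
Then 6 days into March 1994.
Total: 27 + 31 + 31 + 30 + 31 + 30 + 31 + 31 + 29 + 31 + 30 + 31 + 30 + 31 + 31 + 30 + 31 + 30 + 31 + 31 + 28 + 31 + 30 + 31 + 30 + 31 + 31 + 30 + 31 + 30 + 31 + 31 + 28 + 6 = 1007.

1007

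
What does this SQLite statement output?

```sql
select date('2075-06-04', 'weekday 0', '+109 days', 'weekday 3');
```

2075-10-02

`weekday 0` advances to the next Sunday; 2075-06-04 is a Tuesday, so it moves forward to 2075-06-09.
Applying '+109 days' to 2075-06-09: counting 109 days forward gives 2075-09-26.
`weekday 3` advances to the next Wednesday; 2075-09-26 is a Thursday, so it moves forward to 2075-10-02.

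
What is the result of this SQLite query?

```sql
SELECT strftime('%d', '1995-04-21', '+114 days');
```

First apply '+114 days': 1995-04-21 → 1995-08-13.
`%d` extracts the 2-digit day of month: 13.

13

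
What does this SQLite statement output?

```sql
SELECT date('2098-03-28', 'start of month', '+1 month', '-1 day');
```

`start of month` rewinds 2098-03-28 to 2098-03-01.
Adding +1 month to 2098-03-01 gives 2098-04-01.
Going back 1 day from 2098-04-01 reaches 2098-03-31 (last day of March, 31 days).

2098-03-31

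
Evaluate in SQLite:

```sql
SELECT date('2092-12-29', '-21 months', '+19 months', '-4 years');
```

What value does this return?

Adding -21 months to 2092-12-29 gives 2091-03-29.
Adding +19 months to 2091-03-29 gives 2092-10-29.
Adding -4 years to 2092-10-29 gives 2088-10-29.

2088-10-29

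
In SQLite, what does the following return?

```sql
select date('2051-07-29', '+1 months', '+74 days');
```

2051-11-11

Adding +1 month to 2051-07-29 gives 2051-08-29.
Applying '+74 days' to 2051-08-29: counting 74 days forward gives 2051-11-11.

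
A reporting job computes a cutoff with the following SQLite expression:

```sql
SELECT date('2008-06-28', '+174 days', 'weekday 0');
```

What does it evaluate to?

Applying '+174 days' to 2008-06-28: counting 174 days forward gives 2008-12-19.
`weekday 0` advances to the next Sunday; 2008-12-19 is a Friday, so it moves forward to 2008-12-21.

2008-12-21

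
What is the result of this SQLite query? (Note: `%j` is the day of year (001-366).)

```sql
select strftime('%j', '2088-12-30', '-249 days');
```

First apply '-249 days': 2088-12-30 → 2088-04-25.
Day-of-year for 2088-04-25: days since 2088-01-01 inclusive = 116, zero-padded to 116.

116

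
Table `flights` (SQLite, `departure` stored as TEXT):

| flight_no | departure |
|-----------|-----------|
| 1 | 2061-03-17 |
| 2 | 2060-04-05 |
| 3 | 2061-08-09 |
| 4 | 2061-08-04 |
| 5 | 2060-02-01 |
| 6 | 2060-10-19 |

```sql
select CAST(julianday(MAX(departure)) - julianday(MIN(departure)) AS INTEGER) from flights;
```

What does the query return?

555

MIN = 2060-02-01, MAX = 2061-08-09.
28 days remain in February 2060 after the 1st (29 − 1).
Full months from March 2060 through July 2061 contribute their day counts.
Then 9 days into August 2061.
Total: 28 + 31 + 30 + 31 + 30 + 31 + 31 + 30 + 31 + 30 + 31 + 31 + 28 + 31 + 30 + 31 + 30 + 31 + 9 = 555.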